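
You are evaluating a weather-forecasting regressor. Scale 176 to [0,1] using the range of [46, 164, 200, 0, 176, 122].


min=0, max=200
(176-0)/(200-0) = 176/200 = 0.88

0.88


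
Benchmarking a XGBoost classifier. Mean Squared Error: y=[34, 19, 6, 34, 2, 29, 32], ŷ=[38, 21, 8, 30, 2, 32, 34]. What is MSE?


Squared errors: (34-38)²=16, (19-21)²=4, (6-8)²=4, (34-30)²=16, (2-2)²=0, (29-32)²=9, (32-34)²=4
Sum = 53
MSE = 53/7 = 53/7

53/7


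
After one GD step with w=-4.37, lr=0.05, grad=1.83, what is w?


w_new = w - α·∇
= -4.37 - 0.05·1.83
= -4.37 - 0.0915
= -4.4615

-4.4615


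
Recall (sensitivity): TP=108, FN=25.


Recall = TP/(TP+FN)
= 108/(108+25)
= 108/133 = 81.2%

81.2%


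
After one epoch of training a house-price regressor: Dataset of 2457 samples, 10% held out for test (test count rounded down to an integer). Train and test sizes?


Test = ⌊2457·10/100⌋ = 245
Train = 2457 - 245 = 2212

Train: 2212, Test: 245


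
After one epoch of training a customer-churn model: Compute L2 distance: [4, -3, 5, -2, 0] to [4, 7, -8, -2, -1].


d = √((4-4)² + (-3-7)² + (5+ 8)² + (-2+ 2)² + (0+ 1)²)
  = √(0 + 100 + 169 + 0 + 1)
  = √270 = 16.4317

16.4317


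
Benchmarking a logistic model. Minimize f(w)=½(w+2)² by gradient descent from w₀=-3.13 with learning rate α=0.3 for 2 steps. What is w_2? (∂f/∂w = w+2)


step 1: grad = -3.13+2 = -1.13; w = -3.13 - 0.3·(-1.13) = -2.791
step 2: grad = -2.791+2 = -0.791; w = -2.791 - 0.3·(-0.791) = -2.5537

-2.5537


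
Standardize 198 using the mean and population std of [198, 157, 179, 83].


μ = 154.25, σ = 43.6198
z = (198 - 154.25)/43.6198 = 1.003

1.003


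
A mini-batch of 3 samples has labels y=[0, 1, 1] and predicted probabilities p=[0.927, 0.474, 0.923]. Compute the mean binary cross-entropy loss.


L[0] = -ln(1-0.927) = -ln(0.073) = 2.6173
L[1] = -ln(0.474) = 0.7465
L[2] = -ln(0.923) = 0.0801
mean = (2.6173 + 0.7465 + 0.0801)/3 = 1.148

1.148


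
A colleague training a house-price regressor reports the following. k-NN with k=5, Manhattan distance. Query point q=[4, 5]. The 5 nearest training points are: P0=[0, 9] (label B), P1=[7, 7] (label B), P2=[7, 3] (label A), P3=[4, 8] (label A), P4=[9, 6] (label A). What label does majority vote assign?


d(q,P0) = 8  (label B)
d(q,P1) = 5  (label B)
d(q,P2) = 5  (label A)
d(q,P3) = 3  (label A)
d(q,P4) = 6  (label A)
Votes: A=3, B=2
Majority → A

A


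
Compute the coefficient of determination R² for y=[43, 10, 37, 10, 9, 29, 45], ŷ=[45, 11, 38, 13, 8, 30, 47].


ȳ = 26.1429
SS_res = Σ(y-ŷ)² = 21
SS_tot = Σ(y-ȳ)² = 1580.86
R² = 1 - SS_res/SS_tot = 1 - 0.0133 = 0.9867

0.9867


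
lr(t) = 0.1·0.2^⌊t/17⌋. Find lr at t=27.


n_drops = ⌊27/17⌋ = 1
lr = 0.1·0.2^1 = 0.1·0.2 = 0.02

0.02


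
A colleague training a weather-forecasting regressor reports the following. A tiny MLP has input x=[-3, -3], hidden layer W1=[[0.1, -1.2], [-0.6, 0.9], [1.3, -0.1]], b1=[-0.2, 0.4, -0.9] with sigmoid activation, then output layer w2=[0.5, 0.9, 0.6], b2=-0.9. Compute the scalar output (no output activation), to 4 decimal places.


z1[0] = (0.1)·(-3) + (-1.2)·(-3) - 0.2 = 3.1
z1[1] = (-0.6)·(-3) + (0.9)·(-3) + 0.4 = -0.5
z1[2] = (1.3)·(-3) + (-0.1)·(-3) - 0.9 = -4.5
h = sigmoid(z1) = [0.9569, 0.3775, 0.011]
output = (0.5)·(0.9569) + (0.9)·(0.3775) + (0.6)·(0.011) - 0.9 = -0.0752

-0.0752


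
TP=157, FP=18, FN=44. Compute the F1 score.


Precision = 157/175 = 0.8971
Recall = 157/201 = 0.7811
F1 = 2·P·R/(P+R) = 2·TP/(2·TP+FP+FN) = 314/(314+18+44) = 314/376 = 0.8351

0.8351


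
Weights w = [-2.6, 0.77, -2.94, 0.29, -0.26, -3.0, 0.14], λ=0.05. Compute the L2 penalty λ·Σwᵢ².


‖w‖₂² = (-2.6)² + (0.77)² + (-2.94)² + (0.29)² + (-0.26)² + (-3.0)² + (0.14)²
     = 6.76 + 0.5929 + 8.6436 + 0.0841 + 0.0676 + 9 + 0.0196
     = 25.1678
λ·‖w‖₂² = 0.05·25.1678 = 1.25839

1.25839


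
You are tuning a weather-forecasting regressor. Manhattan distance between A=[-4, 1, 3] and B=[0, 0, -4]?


d = |-4-0| + |1-0| + |3+ 4|
  = 4 + 1 + 7
  = 12

12


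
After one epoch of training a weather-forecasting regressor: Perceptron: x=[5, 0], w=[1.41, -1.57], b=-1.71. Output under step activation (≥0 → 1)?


z = (5)·(1.41) + (0)·(-1.57) - 1.71
  = 5.34
step(z) = 1 (z≥0)

1


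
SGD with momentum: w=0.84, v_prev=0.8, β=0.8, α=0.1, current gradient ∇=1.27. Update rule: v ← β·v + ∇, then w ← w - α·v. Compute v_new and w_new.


v_new = 0.8·0.8 + 1.27 = 0.64 + 1.27 = 1.91
w_new = 0.84 - 0.1·1.91 = 0.84 - 0.191 = 0.649

v_new=1.91, w_new=0.649


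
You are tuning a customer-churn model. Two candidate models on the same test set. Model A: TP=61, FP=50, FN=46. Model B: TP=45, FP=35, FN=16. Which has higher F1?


Model A: P=61/111=0.5495, R=61/107=0.5701, F1=2PR/(P+R)=2TP/(2TP+FP+FN)=122/218=0.5596
Model B: P=45/80=0.5625, R=45/61=0.7377, F1=2PR/(P+R)=2TP/(2TP+FP+FN)=90/141=0.6383
0.5596 < 0.6383 → Model B

Model B


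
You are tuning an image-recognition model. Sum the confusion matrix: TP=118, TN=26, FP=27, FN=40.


Total = TP + TN + FP + FN
= 118 + 26 + 27 + 40
= 211
(Predicted positive: 145, predicted negative: 66)

211


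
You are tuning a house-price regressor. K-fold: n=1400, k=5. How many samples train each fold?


Fold size = 1400/5 = 280
Training per fold = 1400 - 280 = 1120

1120


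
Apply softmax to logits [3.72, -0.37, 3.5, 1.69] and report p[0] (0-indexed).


Exponentials: e^3.72=41.2644, e^-0.37=0.6907, e^3.5=33.1155, e^1.69=5.4195
Sum = 80.4901
Softmax = [0.5127, 0.0086, 0.4114, 0.0673]
p[0] = 41.2644/80.4901 = 0.5127

0.5127


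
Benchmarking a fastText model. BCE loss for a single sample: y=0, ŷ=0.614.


BCE = -[y·ln(p) + (1-y)·ln(1-p)]
= -0 - 1·ln(1-0.614)
= -ln(0.386) = 0.9519

0.9519


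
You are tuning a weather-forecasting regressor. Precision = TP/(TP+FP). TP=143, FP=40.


Precision = TP/(TP+FP)
= 143/(143+40)
= 143/183 = 78.14%

78.14%


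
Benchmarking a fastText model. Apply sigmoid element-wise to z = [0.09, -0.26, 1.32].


σ(0.09) = 1/(1+e^-0.09) = 0.5225
σ(-0.26) = 1/(1+e^0.26) = 0.4354
σ(1.32) = 1/(1+e^-1.32) = 0.7892
result = [0.5225, 0.4354, 0.7892]

[0.5225, 0.4354, 0.7892]


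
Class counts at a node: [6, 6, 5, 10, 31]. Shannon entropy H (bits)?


Probabilities: [6/58, 6/58, 5/58, 10/58, 31/58] ≈ [0.1034, 0.1034, 0.0862, 0.1724, 0.5345]
H = -((6/58)·log₂(6/58) + (6/58)·log₂(6/58) + (5/58)·log₂(5/58) + (10/58)·log₂(10/58) + (31/58)·log₂(31/58))
  = 1.9023 bits

1.9023 bits


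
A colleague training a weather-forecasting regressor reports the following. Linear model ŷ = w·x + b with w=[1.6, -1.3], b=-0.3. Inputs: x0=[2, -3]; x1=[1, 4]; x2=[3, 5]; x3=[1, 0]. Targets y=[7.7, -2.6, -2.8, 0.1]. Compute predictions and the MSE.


ŷ0 = (1.6)·(2) + (-1.3)·(-3) - 0.3 = 6.8
ŷ1 = (1.6)·(1) + (-1.3)·(4) - 0.3 = -3.9
ŷ2 = (1.6)·(3) + (-1.3)·(5) - 0.3 = -2.0
ŷ3 = (1.6)·(1) + (-1.3)·(0) - 0.3 = 1.3
errors² = [0.81, 1.69, 0.64, 1.44]
MSE = 4.5800/4 = 1.145

1.145


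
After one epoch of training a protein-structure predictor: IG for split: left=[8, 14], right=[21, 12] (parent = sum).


Parent = [29, 26], H_parent = 0.9979
H_left = 0.9457 (n=22), H_right = 0.9457 (n=33)
H_children = (22/55)·0.9457 + (33/55)·0.9457 = 0.9457
IG = 0.9979 - 0.9457 = 0.0522

0.0522


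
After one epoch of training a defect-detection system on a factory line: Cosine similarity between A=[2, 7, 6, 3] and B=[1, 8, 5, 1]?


A·B = 2·1 + 7·8 + 6·5 + 3·1 = 91
‖A‖ = √98 = 9.8995, ‖B‖ = √91 = 9.5394
cos = 91/(√98·√91) = 91/√8918 = 0.9636

0.9636


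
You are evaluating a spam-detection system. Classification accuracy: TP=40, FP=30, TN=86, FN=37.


Accuracy = (TP+TN)/(TP+TN+FP+FN)
= (40+86)/(193)
= 126/193 = 65.28%

65.28%


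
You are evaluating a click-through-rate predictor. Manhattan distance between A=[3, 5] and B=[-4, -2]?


d = |3+ 4| + |5+ 2|
  = 7 + 7
  = 14

14


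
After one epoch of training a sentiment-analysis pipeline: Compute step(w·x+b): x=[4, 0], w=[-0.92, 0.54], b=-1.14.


z = (4)·(-0.92) + (0)·(0.54) - 1.14
  = -4.82
step(z) = 0 (z<0)

0


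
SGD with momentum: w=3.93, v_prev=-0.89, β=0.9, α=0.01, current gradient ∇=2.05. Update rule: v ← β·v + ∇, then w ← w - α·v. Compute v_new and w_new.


v_new = 0.9·-0.89 + 2.05 = -0.801 + 2.05 = 1.249
w_new = 3.93 - 0.01·1.249 = 3.93 - 0.01249 = 3.91751

v_new=1.249, w_new=3.91751


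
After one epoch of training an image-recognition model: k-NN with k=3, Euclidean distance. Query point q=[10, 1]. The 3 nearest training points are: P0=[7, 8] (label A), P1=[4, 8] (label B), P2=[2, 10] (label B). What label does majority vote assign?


d(q,P0) = 7.6158  (label A)
d(q,P1) = 9.2195  (label B)
d(q,P2) = 12.0416  (label B)
Votes: A=1, B=2
Majority → B

B


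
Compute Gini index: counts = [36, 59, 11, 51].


Probabilities: [36/157, 59/157, 11/157, 51/157] ≈ [0.2293, 0.3758, 0.0701, 0.3248]
Σpᵢ² = (1296 + 3481 + 121 + 2601)/157² = 7499/24649
Gini = 1 - Σpᵢ² = 1 - 7499/24649 = 0.6958

0.6958


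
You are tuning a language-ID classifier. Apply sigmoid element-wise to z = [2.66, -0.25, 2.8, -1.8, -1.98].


σ(2.66) = 1/(1+e^-2.66) = 0.9346
σ(-0.25) = 1/(1+e^0.25) = 0.4378
σ(2.8) = 1/(1+e^-2.8) = 0.9427
σ(-1.8) = 1/(1+e^1.8) = 0.1419
σ(-1.98) = 1/(1+e^1.98) = 0.1213
result = [0.9346, 0.4378, 0.9427, 0.1419, 0.1213]

[0.9346, 0.4378, 0.9427, 0.1419, 0.1213]


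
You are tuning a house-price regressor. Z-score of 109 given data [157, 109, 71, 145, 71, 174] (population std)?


μ = 121.1667, σ = 40.4657
z = (109 - 121.1667)/40.4657 = -0.3007

-0.3007


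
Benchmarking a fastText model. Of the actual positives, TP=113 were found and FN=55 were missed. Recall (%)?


Recall = TP/(TP+FN)
= 113/(113+55)
= 113/168 = 67.26%

67.26%


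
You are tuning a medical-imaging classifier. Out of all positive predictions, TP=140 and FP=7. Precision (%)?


Precision = TP/(TP+FP)
= 140/(140+7)
= 140/147 = 95.24%

95.24%


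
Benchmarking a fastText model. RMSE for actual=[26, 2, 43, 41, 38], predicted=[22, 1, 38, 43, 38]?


MSE = 46/5 = 9.2
RMSE = √(46/5) = 3.0332

3.0332


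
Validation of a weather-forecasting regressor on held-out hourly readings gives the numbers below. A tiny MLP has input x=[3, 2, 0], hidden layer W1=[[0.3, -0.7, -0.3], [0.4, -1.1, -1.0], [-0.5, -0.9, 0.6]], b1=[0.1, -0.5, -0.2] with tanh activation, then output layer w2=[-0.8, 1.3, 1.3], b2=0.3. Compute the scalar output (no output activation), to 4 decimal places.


z1[0] = (0.3)·(3) + (-0.7)·(2) + (-0.3)·(0) + 0.1 = -0.4
z1[1] = (0.4)·(3) + (-1.1)·(2) + (-1.0)·(0) - 0.5 = -1.5
z1[2] = (-0.5)·(3) + (-0.9)·(2) + (0.6)·(0) - 0.2 = -3.5
h = tanh(z1) = [-0.3799, -0.9051, -0.9982]
output = (-0.8)·(-0.3799) + (1.3)·(-0.9051) + (1.3)·(-0.9982) + 0.3 = -1.8704

-1.8704


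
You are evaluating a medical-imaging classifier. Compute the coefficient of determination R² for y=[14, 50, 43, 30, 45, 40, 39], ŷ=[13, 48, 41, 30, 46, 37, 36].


ȳ = 37.2857
SS_res = Σ(y-ŷ)² = 28
SS_tot = Σ(y-ȳ)² = 859.43
R² = 1 - SS_res/SS_tot = 1 - 0.0326 = 0.9674

0.9674


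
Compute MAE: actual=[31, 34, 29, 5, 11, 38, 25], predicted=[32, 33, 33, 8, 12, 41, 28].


Absolute errors: |31-32|=1, |34-33|=1, |29-33|=4, |5-8|=3, |11-12|=1, |38-41|=3, |25-28|=3
Sum = 16
MAE = 16/7 = 16/7

16/7


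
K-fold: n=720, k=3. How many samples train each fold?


Fold size = 720/3 = 240
Training per fold = 720 - 240 = 480

480


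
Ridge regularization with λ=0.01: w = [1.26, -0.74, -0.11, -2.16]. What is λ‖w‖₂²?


‖w‖₂² = (1.26)² + (-0.74)² + (-0.11)² + (-2.16)²
     = 1.5876 + 0.5476 + 0.0121 + 4.6656
     = 6.8129
λ·‖w‖₂² = 0.01·6.8129 = 0.068129

0.068129


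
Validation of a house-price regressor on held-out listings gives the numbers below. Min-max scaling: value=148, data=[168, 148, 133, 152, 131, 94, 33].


min=33, max=168
(148-33)/(168-33) = 115/135 = 0.8519

0.8519


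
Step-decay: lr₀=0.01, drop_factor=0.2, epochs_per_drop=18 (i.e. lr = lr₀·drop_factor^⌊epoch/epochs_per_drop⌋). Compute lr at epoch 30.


n_drops = ⌊30/18⌋ = 1
lr = 0.01·0.2^1 = 0.01·0.2 = 0.002

0.002


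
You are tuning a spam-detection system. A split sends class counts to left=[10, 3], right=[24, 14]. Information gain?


Parent = [34, 17], H_parent = 0.9183
H_left = 0.7793 (n=13), H_right = 0.9495 (n=38)
H_children = (13/51)·0.7793 + (38/51)·0.9495 = 0.9061
IG = 0.9183 - 0.9061 = 0.0122

0.0122


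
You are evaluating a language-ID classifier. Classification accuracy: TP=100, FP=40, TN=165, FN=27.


Accuracy = (TP+TN)/(TP+TN+FP+FN)
= (100+165)/(332)
= 265/332 = 79.82%

79.82%


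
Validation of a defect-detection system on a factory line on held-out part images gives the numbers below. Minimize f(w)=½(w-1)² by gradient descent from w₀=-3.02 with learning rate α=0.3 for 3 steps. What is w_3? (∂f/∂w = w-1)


step 1: grad = -3.02-1 = -4.02; w = -3.02 - 0.3·(-4.02) = -1.814
step 2: grad = -1.814-1 = -2.814; w = -1.814 - 0.3·(-2.814) = -0.9698
step 3: grad = -0.9698-1 = -1.9698; w = -0.9698 - 0.3·(-1.9698) = -0.37886

-0.37886


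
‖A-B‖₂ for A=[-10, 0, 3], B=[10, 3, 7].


d = √((-10-10)² + (0-3)² + (3-7)²)
  = √(400 + 9 + 16)
  = √425 = 20.6155

20.6155


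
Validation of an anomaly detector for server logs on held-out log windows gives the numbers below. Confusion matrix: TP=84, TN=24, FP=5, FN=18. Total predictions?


Total = TP + TN + FP + FN
= 84 + 24 + 5 + 18
= 131
(Predicted positive: 89, predicted negative: 42)

131


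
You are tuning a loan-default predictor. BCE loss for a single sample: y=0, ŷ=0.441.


BCE = -[y·ln(p) + (1-y)·ln(1-p)]
= -0 - 1·ln(1-0.441)
= -ln(0.559) = 0.5816

0.5816


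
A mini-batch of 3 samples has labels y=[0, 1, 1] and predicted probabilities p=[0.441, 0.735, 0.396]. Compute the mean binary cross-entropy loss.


L[0] = -ln(1-0.441) = -ln(0.559) = 0.5816
L[1] = -ln(0.735) = 0.3079
L[2] = -ln(0.396) = 0.9263
mean = (0.5816 + 0.3079 + 0.9263)/3 = 0.6053

0.6053


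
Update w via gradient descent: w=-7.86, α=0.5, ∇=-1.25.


w_new = w - α·∇
= -7.86 - 0.5·-1.25
= -7.86 + 0.625
= -7.235

-7.235


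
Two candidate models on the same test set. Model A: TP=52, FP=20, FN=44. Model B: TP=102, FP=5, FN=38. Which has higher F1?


Model A: P=52/72=0.7222, R=52/96=0.5417, F1=2PR/(P+R)=2TP/(2TP+FP+FN)=104/168=0.619
Model B: P=102/107=0.9533, R=102/140=0.7286, F1=2PR/(P+R)=2TP/(2TP+FP+FN)=204/247=0.8259
0.619 < 0.8259 → Model B

Model B


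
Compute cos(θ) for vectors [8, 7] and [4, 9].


A·B = 8·4 + 7·9 = 95
‖A‖ = √113 = 10.6301, ‖B‖ = √97 = 9.8489
cos = 95/(√113·√97) = 95/√10961 = 0.9074

0.9074


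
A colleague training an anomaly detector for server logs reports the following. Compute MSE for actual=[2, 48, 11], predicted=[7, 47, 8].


Squared errors: (2-7)²=25, (48-47)²=1, (11-8)²=9
Sum = 35
MSE = 35/3 = 35/3

35/3


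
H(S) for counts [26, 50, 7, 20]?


Probabilities: [26/103, 50/103, 7/103, 20/103] ≈ [0.2524, 0.4854, 0.068, 0.1942]
H = -((26/103)·log₂(26/103) + (50/103)·log₂(50/103) + (7/103)·log₂(7/103) + (20/103)·log₂(20/103))
  = 1.7302 bits

1.7302 bits


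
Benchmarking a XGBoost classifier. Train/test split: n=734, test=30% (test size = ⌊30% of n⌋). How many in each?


Test = ⌊734·30/100⌋ = 220
Train = 734 - 220 = 514

Train: 514, Test: 220


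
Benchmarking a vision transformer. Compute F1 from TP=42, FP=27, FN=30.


Precision = 42/69 = 0.6087
Recall = 42/72 = 0.5833
F1 = 2·P·R/(P+R) = 2·TP/(2·TP+FP+FN) = 84/(84+27+30) = 84/141 = 0.5957

0.5957


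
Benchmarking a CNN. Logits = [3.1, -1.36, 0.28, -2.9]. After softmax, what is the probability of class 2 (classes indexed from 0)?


Exponentials: e^3.1=22.198, e^-1.36=0.2567, e^0.28=1.3231, e^-2.9=0.055
Sum = 23.8328
Softmax = [0.9314, 0.0108, 0.0555, 0.0023]
p[2] = 1.3231/23.8328 = 0.0555

0.0555


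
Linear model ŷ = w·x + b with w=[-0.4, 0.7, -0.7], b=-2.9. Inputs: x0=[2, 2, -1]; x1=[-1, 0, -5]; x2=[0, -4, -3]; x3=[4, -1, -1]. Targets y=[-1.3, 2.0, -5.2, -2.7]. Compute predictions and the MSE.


ŷ0 = (-0.4)·(2) + (0.7)·(2) + (-0.7)·(-1) - 2.9 = -1.6
ŷ1 = (-0.4)·(-1) + (0.7)·(0) + (-0.7)·(-5) - 2.9 = 1.0
ŷ2 = (-0.4)·(0) + (0.7)·(-4) + (-0.7)·(-3) - 2.9 = -3.6
ŷ3 = (-0.4)·(4) + (0.7)·(-1) + (-0.7)·(-1) - 2.9 = -4.5
errors² = [0.09, 1.0, 2.56, 3.24]
MSE = 6.8900/4 = 1.7225

1.7225


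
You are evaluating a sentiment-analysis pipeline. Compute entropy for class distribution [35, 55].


Probabilities: [35/90, 55/90] ≈ [0.3889, 0.6111]
H = -((35/90)·log₂(35/90) + (55/90)·log₂(55/90))
  = 0.9641 bits

0.9641 bits


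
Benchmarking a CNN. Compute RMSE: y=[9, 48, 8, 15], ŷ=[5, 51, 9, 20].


MSE = 51/4 = 12.75
RMSE = √(51/4) = 3.5707

3.5707


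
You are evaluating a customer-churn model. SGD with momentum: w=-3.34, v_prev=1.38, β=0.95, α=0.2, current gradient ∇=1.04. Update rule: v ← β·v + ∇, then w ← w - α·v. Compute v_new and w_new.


v_new = 0.95·1.38 + 1.04 = 1.311 + 1.04 = 2.351
w_new = -3.34 - 0.2·2.351 = -3.34 - 0.4702 = -3.8102

v_new=2.351, w_new=-3.8102


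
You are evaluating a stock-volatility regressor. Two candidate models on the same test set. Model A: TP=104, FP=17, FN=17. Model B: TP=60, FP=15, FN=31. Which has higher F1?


Model A: P=104/121=0.8595, R=104/121=0.8595, F1=2PR/(P+R)=2TP/(2TP+FP+FN)=208/242=0.8595
Model B: P=60/75=0.8, R=60/91=0.6593, F1=2PR/(P+R)=2TP/(2TP+FP+FN)=120/166=0.7229
0.8595 > 0.7229 → Model A

Model A


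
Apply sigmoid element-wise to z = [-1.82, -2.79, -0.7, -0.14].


σ(-1.82) = 1/(1+e^1.82) = 0.1394
σ(-2.79) = 1/(1+e^2.79) = 0.0579
σ(-0.7) = 1/(1+e^0.7) = 0.3318
σ(-0.14) = 1/(1+e^0.14) = 0.4651
result = [0.1394, 0.0579, 0.3318, 0.4651]

[0.1394, 0.0579, 0.3318, 0.4651]


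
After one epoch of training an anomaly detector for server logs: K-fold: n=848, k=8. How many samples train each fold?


Fold size = 848/8 = 106
Training per fold = 848 - 106 = 742

742


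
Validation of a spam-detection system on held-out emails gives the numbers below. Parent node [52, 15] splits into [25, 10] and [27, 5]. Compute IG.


Parent = [52, 15], H_parent = 0.7672
H_left = 0.8631 (n=35), H_right = 0.6253 (n=32)
H_children = (35/67)·0.8631 + (32/67)·0.6253 = 0.7495
IG = 0.7672 - 0.7495 = 0.0177

0.0177


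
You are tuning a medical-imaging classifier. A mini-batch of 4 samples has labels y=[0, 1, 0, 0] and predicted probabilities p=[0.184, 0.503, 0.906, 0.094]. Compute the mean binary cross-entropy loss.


L[0] = -ln(1-0.184) = -ln(0.816) = 0.2033
L[1] = -ln(0.503) = 0.6872
L[2] = -ln(1-0.906) = -ln(0.094) = 2.3645
L[3] = -ln(1-0.094) = -ln(0.906) = 0.0987
mean = (0.2033 + 0.6872 + 2.3645 + 0.0987)/4 = 0.8384

0.8384


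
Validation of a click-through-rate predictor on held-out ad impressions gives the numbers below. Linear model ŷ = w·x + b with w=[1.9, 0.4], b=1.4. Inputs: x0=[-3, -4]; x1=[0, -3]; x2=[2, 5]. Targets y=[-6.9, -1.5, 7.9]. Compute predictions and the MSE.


ŷ0 = (1.9)·(-3) + (0.4)·(-4) + 1.4 = -5.9
ŷ1 = (1.9)·(0) + (0.4)·(-3) + 1.4 = 0.2
ŷ2 = (1.9)·(2) + (0.4)·(5) + 1.4 = 7.2
errors² = [1.0, 2.89, 0.49]
MSE = 4.3800/3 = 1.46

1.46


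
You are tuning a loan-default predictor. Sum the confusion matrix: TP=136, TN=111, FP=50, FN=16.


Total = TP + TN + FP + FN
= 136 + 111 + 50 + 16
= 313
(Predicted positive: 186, predicted negative: 127)

313


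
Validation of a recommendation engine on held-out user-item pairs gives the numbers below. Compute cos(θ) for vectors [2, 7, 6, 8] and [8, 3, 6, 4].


A·B = 2·8 + 7·3 + 6·6 + 8·4 = 105
‖A‖ = √153 = 12.3693, ‖B‖ = √125 = 11.1803
cos = 105/(√153·√125) = 105/√19125 = 0.7593

0.7593


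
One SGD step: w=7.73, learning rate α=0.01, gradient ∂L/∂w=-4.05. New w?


w_new = w - α·∇
= 7.73 - 0.01·-4.05
= 7.73 + 0.0405
= 7.7705

7.7705


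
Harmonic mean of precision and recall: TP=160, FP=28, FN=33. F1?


Precision = 160/188 = 0.8511
Recall = 160/193 = 0.829
F1 = 2·P·R/(P+R) = 2·TP/(2·TP+FP+FN) = 320/(320+28+33) = 320/381 = 0.8399

0.8399


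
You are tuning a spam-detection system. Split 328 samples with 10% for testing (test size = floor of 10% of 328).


Test = ⌊328·10/100⌋ = 32
Train = 328 - 32 = 296

Train: 296, Test: 32


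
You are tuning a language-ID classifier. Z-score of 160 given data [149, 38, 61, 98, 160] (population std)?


μ = 101.2, σ = 47.6714
z = (160 - 101.2)/47.6714 = 1.2334

1.2334


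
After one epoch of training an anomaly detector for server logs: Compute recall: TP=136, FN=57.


Recall = TP/(TP+FN)
= 136/(136+57)
= 136/193 = 70.47%

70.47%


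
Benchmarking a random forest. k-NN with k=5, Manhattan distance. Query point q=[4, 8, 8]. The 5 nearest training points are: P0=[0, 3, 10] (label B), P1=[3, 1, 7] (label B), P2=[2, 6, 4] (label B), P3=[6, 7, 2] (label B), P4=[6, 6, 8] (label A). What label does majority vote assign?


d(q,P0) = 11  (label B)
d(q,P1) = 9  (label B)
d(q,P2) = 8  (label B)
d(q,P3) = 9  (label B)
d(q,P4) = 4  (label A)
Votes: A=1, B=4
Majority → B

B


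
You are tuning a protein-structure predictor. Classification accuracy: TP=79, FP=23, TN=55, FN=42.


Accuracy = (TP+TN)/(TP+TN+FP+FN)
= (79+55)/(199)
= 134/199 = 67.34%

67.34%


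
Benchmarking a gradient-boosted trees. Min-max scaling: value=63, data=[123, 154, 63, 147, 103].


min=63, max=154
(63-63)/(154-63) = 0/91 = 0.0

0.0


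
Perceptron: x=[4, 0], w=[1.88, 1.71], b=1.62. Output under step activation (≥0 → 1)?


z = (4)·(1.88) + (0)·(1.71) + 1.62
  = 9.14
step(z) = 1 (z≥0)

1


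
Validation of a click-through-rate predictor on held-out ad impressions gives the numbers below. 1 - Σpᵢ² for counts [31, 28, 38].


Probabilities: [31/97, 28/97, 38/97] ≈ [0.3196, 0.2887, 0.3918]
Σpᵢ² = (961 + 784 + 1444)/97² = 3189/9409
Gini = 1 - Σpᵢ² = 1 - 3189/9409 = 0.6611

0.6611


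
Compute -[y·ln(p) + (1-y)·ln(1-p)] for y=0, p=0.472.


BCE = -[y·ln(p) + (1-y)·ln(1-p)]
= -0 - 1·ln(1-0.472)
= -ln(0.528) = 0.6387

0.6387


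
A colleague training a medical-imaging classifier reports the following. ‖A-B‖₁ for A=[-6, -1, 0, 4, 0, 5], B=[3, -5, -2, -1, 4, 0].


d = |-6-3| + |-1+ 5| + |0+ 2| + |4+ 1| + |0-4| + |5-0|
  = 9 + 4 + 2 + 5 + 4 + 5
  = 29

29


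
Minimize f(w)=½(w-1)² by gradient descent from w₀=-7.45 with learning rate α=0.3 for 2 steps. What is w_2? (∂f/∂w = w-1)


step 1: grad = -7.45-1 = -8.45; w = -7.45 - 0.3·(-8.45) = -4.915
step 2: grad = -4.915-1 = -5.915; w = -4.915 - 0.3·(-5.915) = -3.1405

-3.1405


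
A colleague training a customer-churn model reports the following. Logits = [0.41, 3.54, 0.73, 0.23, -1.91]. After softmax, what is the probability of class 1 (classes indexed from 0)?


Exponentials: e^0.41=1.5068, e^3.54=34.4669, e^0.73=2.0751, e^0.23=1.2586, e^-1.91=0.1481
Sum = 39.4555
Softmax = [0.0382, 0.8736, 0.0526, 0.0319, 0.0038]
p[1] = 34.4669/39.4555 = 0.8736

0.8736


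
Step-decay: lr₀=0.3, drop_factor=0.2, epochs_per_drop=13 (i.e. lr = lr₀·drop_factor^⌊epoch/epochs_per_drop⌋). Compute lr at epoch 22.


n_drops = ⌊22/13⌋ = 1
lr = 0.3·0.2^1 = 0.3·0.2 = 0.06

0.06


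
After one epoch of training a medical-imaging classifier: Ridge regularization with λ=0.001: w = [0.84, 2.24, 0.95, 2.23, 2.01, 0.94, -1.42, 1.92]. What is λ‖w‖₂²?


‖w‖₂² = (0.84)² + (2.24)² + (0.95)² + (2.23)² + (2.01)² + (0.94)² + (-1.42)² + (1.92)²
     = 0.7056 + 5.0176 + 0.9025 + 4.9729 + 4.0401 + 0.8836 + 2.0164 + 3.6864
     = 22.2251
λ·‖w‖₂² = 0.001·22.2251 = 0.022225

0.022225


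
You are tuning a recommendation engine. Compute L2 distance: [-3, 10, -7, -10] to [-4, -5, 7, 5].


d = √((-3+ 4)² + (10+ 5)² + (-7-7)² + (-10-5)²)
  = √(1 + 225 + 196 + 225)
  = √647 = 25.4362

25.4362


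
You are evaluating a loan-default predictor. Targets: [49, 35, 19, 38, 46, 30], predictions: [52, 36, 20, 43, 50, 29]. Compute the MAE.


Absolute errors: |49-52|=3, |35-36|=1, |19-20|=1, |38-43|=5, |46-50|=4, |30-29|=1
Sum = 15
MAE = 15/6 = 5/2

5/2


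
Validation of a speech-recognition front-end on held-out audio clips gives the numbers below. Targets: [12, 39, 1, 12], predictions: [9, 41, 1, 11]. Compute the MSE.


Squared errors: (12-9)²=9, (39-41)²=4, (1-1)²=0, (12-11)²=1
Sum = 14
MSE = 14/4 = 7/2

7/2


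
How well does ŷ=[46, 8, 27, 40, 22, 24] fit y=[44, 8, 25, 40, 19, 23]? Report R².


ȳ = 26.5
SS_res = Σ(y-ŷ)² = 18
SS_tot = Σ(y-ȳ)² = 901.5
R² = 1 - SS_res/SS_tot = 1 - 0.02 = 0.98

0.98


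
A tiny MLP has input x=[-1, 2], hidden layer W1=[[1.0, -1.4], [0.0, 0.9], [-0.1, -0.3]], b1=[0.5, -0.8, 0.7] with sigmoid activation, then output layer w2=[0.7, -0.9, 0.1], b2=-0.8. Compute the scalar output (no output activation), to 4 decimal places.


z1[0] = (1.0)·(-1) + (-1.4)·(2) + 0.5 = -3.3
z1[1] = (0.0)·(-1) + (0.9)·(2) - 0.8 = 1.0
z1[2] = (-0.1)·(-1) + (-0.3)·(2) + 0.7 = 0.2
h = sigmoid(z1) = [0.0356, 0.7311, 0.5498]
output = (0.7)·(0.0356) + (-0.9)·(0.7311) + (0.1)·(0.5498) - 0.8 = -1.3781

-1.3781


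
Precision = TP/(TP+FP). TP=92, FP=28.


Precision = TP/(TP+FP)
= 92/(92+28)
= 92/120 = 76.67%

76.67%


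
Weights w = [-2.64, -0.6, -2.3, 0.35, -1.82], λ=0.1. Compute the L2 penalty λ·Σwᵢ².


‖w‖₂² = (-2.64)² + (-0.6)² + (-2.3)² + (0.35)² + (-1.82)²
     = 6.9696 + 0.36 + 5.29 + 0.1225 + 3.3124
     = 16.0545
λ·‖w‖₂² = 0.1·16.0545 = 1.60545

1.60545


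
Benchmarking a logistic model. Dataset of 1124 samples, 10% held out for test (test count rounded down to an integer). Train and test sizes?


Test = ⌊1124·10/100⌋ = 112
Train = 1124 - 112 = 1012

Train: 1012, Test: 112


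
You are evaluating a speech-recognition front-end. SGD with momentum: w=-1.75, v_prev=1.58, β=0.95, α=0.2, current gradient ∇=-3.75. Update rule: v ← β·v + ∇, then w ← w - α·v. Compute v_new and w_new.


v_new = 0.95·1.58 - 3.75 = 1.501 - 3.75 = -2.249
w_new = -1.75 - 0.2·-2.249 = -1.75 + 0.4498 = -1.3002

v_new=-2.249, w_new=-1.3002


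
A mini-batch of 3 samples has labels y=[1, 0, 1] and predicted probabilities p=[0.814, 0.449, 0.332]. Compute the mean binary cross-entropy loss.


L[0] = -ln(0.814) = 0.2058
L[1] = -ln(1-0.449) = -ln(0.551) = 0.596
L[2] = -ln(0.332) = 1.1026
mean = (0.2058 + 0.596 + 1.1026)/3 = 0.6348

0.6348


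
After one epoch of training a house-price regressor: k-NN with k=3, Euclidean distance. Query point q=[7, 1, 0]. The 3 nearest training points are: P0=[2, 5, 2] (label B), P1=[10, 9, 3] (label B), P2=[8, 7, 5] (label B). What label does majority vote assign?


d(q,P0) = 6.7082  (label B)
d(q,P1) = 9.0554  (label B)
d(q,P2) = 7.874  (label B)
Votes: A=0, B=3
Majority → B

B


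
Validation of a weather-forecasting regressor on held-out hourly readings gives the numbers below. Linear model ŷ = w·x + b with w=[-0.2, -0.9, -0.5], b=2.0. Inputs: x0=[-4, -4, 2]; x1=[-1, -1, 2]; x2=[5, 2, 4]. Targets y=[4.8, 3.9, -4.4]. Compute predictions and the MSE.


ŷ0 = (-0.2)·(-4) + (-0.9)·(-4) + (-0.5)·(2) + 2.0 = 5.4
ŷ1 = (-0.2)·(-1) + (-0.9)·(-1) + (-0.5)·(2) + 2.0 = 2.1
ŷ2 = (-0.2)·(5) + (-0.9)·(2) + (-0.5)·(4) + 2.0 = -2.8
errors² = [0.36, 3.24, 2.56]
MSE = 6.1600/3 = 2.0533

2.0533


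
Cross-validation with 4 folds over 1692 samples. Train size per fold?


Fold size = 1692/4 = 423
Training per fold = 1692 - 423 = 1269

1269


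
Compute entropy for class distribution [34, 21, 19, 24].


Probabilities: [34/98, 21/98, 19/98, 24/98] ≈ [0.3469, 0.2143, 0.1939, 0.2449]
H = -((34/98)·log₂(34/98) + (21/98)·log₂(21/98) + (19/98)·log₂(19/98) + (24/98)·log₂(24/98))
  = 1.962 bits

1.962 bits


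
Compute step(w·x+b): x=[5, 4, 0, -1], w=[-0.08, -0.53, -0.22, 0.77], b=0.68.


z = (5)·(-0.08) + (4)·(-0.53) + (0)·(-0.22) + (-1)·(0.77) + 0.68
  = -2.61
step(z) = 0 (z<0)

0


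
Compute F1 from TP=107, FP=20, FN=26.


Precision = 107/127 = 0.8425
Recall = 107/133 = 0.8045
F1 = 2·P·R/(P+R) = 2·TP/(2·TP+FP+FN) = 214/(214+20+26) = 214/260 = 0.8231

0.8231


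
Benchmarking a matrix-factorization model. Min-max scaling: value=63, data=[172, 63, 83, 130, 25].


min=25, max=172
(63-25)/(172-25) = 38/147 = 0.2585

0.2585


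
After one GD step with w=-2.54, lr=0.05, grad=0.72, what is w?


w_new = w - α·∇
= -2.54 - 0.05·0.72
= -2.54 - 0.036
= -2.576

-2.576


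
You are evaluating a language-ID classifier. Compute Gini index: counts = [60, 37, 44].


Probabilities: [60/141, 37/141, 44/141] ≈ [0.4255, 0.2624, 0.3121]
Σpᵢ² = (3600 + 1369 + 1936)/141² = 6905/19881
Gini = 1 - Σpᵢ² = 1 - 6905/19881 = 0.6527

0.6527


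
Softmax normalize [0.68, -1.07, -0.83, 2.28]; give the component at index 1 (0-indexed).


Exponentials: e^0.68=1.9739, e^-1.07=0.343, e^-0.83=0.436, e^2.28=9.7767
Sum = 12.5296
Softmax = [0.1575, 0.0274, 0.0348, 0.7803]
p[1] = 0.343/12.5296 = 0.0274

0.0274


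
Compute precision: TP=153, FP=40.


Precision = TP/(TP+FP)
= 153/(153+40)
= 153/193 = 79.27%

79.27%


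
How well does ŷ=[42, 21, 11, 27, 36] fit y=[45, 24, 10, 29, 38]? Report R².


ȳ = 29.2
SS_res = Σ(y-ŷ)² = 27
SS_tot = Σ(y-ȳ)² = 722.8
R² = 1 - SS_res/SS_tot = 1 - 0.0374 = 0.9626

0.9626


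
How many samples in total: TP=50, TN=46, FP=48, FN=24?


Total = TP + TN + FP + FN
= 50 + 46 + 48 + 24
= 168
(Predicted positive: 98, predicted negative: 70)

168


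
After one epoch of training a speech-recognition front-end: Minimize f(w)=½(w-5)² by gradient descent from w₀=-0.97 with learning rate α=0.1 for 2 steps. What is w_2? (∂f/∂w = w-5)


step 1: grad = -0.97-5 = -5.97; w = -0.97 - 0.1·(-5.97) = -0.373
step 2: grad = -0.373-5 = -5.373; w = -0.373 - 0.1·(-5.373) = 0.1643

0.1643


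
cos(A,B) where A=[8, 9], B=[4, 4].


A·B = 8·4 + 9·4 = 68
‖A‖ = √145 = 12.0416, ‖B‖ = √32 = 5.6569
cos = 68/(√145·√32) = 68/√4640 = 0.9983

0.9983


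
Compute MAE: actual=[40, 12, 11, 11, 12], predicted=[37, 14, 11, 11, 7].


Absolute errors: |40-37|=3, |12-14|=2, |11-11|=0, |11-11|=0, |12-7|=5
Sum = 10
MAE = 10/5 = 2

2


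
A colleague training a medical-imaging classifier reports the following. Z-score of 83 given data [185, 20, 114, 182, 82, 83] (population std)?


μ = 111, σ = 58.3552
z = (83 - 111)/58.3552 = -0.4798

-0.4798


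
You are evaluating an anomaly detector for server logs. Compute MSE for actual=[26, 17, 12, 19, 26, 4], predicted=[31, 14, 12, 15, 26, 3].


Squared errors: (26-31)²=25, (17-14)²=9, (12-12)²=0, (19-15)²=16, (26-26)²=0, (4-3)²=1
Sum = 51
MSE = 51/6 = 17/2

17/2


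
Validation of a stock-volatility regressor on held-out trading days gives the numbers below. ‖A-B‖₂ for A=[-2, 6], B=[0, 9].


d = √((-2-0)² + (6-9)²)
  = √(4 + 9)
  = √13 = 3.6056

3.6056


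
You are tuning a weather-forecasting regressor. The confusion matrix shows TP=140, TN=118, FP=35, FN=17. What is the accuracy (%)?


Accuracy = (TP+TN)/(TP+TN+FP+FN)
= (140+118)/(310)
= 258/310 = 83.23%

83.23%


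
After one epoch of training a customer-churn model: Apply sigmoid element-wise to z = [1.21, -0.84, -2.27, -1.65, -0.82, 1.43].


σ(1.21) = 1/(1+e^-1.21) = 0.7703
σ(-0.84) = 1/(1+e^0.84) = 0.3015
σ(-2.27) = 1/(1+e^2.27) = 0.0936
σ(-1.65) = 1/(1+e^1.65) = 0.1611
σ(-0.82) = 1/(1+e^0.82) = 0.3058
σ(1.43) = 1/(1+e^-1.43) = 0.8069
result = [0.7703, 0.3015, 0.0936, 0.1611, 0.3058, 0.8069]

[0.7703, 0.3015, 0.0936, 0.1611, 0.3058, 0.8069]


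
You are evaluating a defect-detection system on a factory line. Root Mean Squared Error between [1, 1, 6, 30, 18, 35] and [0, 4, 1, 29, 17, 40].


MSE = 62/6 = 10.3333
RMSE = √(62/6) = 3.2146

3.2146


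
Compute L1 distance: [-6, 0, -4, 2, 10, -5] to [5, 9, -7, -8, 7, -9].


d = |-6-5| + |0-9| + |-4+ 7| + |2+ 8| + |10-7| + |-5+ 9|
  = 11 + 9 + 3 + 10 + 3 + 4
  = 40

40


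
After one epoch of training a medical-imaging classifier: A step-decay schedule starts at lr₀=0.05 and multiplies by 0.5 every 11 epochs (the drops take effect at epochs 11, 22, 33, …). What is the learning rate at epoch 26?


n_drops = ⌊26/11⌋ = 2
lr = 0.05·0.5^2 = 0.05·0.25 = 0.0125

0.0125


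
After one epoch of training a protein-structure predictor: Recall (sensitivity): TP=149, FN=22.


Recall = TP/(TP+FN)
= 149/(149+22)
= 149/171 = 87.13%

87.13%


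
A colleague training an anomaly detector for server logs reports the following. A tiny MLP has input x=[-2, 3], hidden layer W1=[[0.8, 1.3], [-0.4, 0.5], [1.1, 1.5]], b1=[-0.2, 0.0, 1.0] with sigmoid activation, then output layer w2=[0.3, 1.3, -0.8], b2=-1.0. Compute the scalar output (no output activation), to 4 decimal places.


z1[0] = (0.8)·(-2) + (1.3)·(3) - 0.2 = 2.1
z1[1] = (-0.4)·(-2) + (0.5)·(3) + 0.0 = 2.3
z1[2] = (1.1)·(-2) + (1.5)·(3) + 1.0 = 3.3
h = sigmoid(z1) = [0.8909, 0.9089, 0.9644]
output = (0.3)·(0.8909) + (1.3)·(0.9089) + (-0.8)·(0.9644) - 1.0 = -0.3227

-0.3227


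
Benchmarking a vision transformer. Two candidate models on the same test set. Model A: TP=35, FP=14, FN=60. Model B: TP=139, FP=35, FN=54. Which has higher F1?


Model A: P=35/49=0.7143, R=35/95=0.3684, F1=2PR/(P+R)=2TP/(2TP+FP+FN)=70/144=0.4861
Model B: P=139/174=0.7989, R=139/193=0.7202, F1=2PR/(P+R)=2TP/(2TP+FP+FN)=278/367=0.7575
0.4861 < 0.7575 → Model B

Model B


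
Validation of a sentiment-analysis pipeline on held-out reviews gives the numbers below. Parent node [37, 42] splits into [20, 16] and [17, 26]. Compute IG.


Parent = [37, 42], H_parent = 0.9971
H_left = 0.9911 (n=36), H_right = 0.9682 (n=43)
H_children = (36/79)·0.9911 + (43/79)·0.9682 = 0.9786
IG = 0.9971 - 0.9786 = 0.0185

0.0185


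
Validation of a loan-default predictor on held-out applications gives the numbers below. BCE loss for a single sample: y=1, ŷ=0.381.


BCE = -[y·ln(p) + (1-y)·ln(1-p)]
= -1·ln(0.381) - 0
= -ln(0.381) = 0.965

0.965


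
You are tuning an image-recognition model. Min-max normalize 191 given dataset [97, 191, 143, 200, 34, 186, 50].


min=34, max=200
(191-34)/(200-34) = 157/166 = 0.9458

0.9458


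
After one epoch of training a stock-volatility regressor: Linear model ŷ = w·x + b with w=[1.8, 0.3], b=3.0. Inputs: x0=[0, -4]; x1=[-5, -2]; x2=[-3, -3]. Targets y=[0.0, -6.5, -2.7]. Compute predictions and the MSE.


ŷ0 = (1.8)·(0) + (0.3)·(-4) + 3.0 = 1.8
ŷ1 = (1.8)·(-5) + (0.3)·(-2) + 3.0 = -6.6
ŷ2 = (1.8)·(-3) + (0.3)·(-3) + 3.0 = -3.3
errors² = [3.24, 0.01, 0.36]
MSE = 3.6100/3 = 1.2033

1.2033


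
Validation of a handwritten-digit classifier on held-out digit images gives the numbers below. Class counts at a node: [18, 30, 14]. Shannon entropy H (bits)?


Probabilities: [18/62, 30/62, 14/62] ≈ [0.2903, 0.4839, 0.2258]
H = -((18/62)·log₂(18/62) + (30/62)·log₂(30/62) + (14/62)·log₂(14/62))
  = 1.5095 bits

1.5095 bits


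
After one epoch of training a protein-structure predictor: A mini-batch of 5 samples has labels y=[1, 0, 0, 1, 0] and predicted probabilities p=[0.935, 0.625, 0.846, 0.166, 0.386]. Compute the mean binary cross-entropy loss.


L[0] = -ln(0.935) = 0.0672
L[1] = -ln(1-0.625) = -ln(0.375) = 0.9808
L[2] = -ln(1-0.846) = -ln(0.154) = 1.8708
L[3] = -ln(0.166) = 1.7958
L[4] = -ln(1-0.386) = -ln(0.614) = 0.4878
mean = (0.0672 + 0.9808 + 1.8708 + 1.7958 + 0.4878)/5 = 1.0405

1.0405


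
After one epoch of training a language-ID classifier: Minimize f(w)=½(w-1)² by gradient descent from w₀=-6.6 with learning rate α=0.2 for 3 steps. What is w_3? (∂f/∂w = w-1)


step 1: grad = -6.6-1 = -7.6; w = -6.6 - 0.2·(-7.6) = -5.08
step 2: grad = -5.08-1 = -6.08; w = -5.08 - 0.2·(-6.08) = -3.864
step 3: grad = -3.864-1 = -4.864; w = -3.864 - 0.2·(-4.864) = -2.8912

-2.8912


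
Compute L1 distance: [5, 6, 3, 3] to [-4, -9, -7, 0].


d = |5+ 4| + |6+ 9| + |3+ 7| + |3-0|
  = 9 + 15 + 10 + 3
  = 37

37


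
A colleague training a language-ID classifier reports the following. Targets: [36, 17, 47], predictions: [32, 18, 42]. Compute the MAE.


Absolute errors: |36-32|=4, |17-18|=1, |47-42|=5
Sum = 10
MAE = 10/3 = 10/3

10/3


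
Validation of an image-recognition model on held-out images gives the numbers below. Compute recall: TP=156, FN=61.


Recall = TP/(TP+FN)
= 156/(156+61)
= 156/217 = 71.89%

71.89%


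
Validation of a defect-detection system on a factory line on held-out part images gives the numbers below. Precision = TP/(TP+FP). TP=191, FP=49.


Precision = TP/(TP+FP)
= 191/(191+49)
= 191/240 = 79.58%

79.58%


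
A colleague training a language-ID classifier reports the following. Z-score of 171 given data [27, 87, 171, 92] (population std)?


μ = 94.25, σ = 51.1633
z = (171 - 94.25)/51.1633 = 1.5001

1.5001


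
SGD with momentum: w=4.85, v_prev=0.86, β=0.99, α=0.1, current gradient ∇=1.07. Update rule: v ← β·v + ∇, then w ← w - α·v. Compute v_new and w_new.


v_new = 0.99·0.86 + 1.07 = 0.8514 + 1.07 = 1.9214
w_new = 4.85 - 0.1·1.9214 = 4.85 - 0.19214 = 4.65786

v_new=1.9214, w_new=4.65786


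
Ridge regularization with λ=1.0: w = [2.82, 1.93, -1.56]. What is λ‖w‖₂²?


‖w‖₂² = (2.82)² + (1.93)² + (-1.56)²
     = 7.9524 + 3.7249 + 2.4336
     = 14.1109
λ·‖w‖₂² = 1.0·14.1109 = 14.1109

14.1109


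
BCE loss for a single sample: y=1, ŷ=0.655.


BCE = -[y·ln(p) + (1-y)·ln(1-p)]
= -1·ln(0.655) - 0
= -ln(0.655) = 0.4231

0.4231


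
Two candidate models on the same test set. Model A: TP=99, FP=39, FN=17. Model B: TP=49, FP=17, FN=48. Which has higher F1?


Model A: P=99/138=0.7174, R=99/116=0.8534, F1=2PR/(P+R)=2TP/(2TP+FP+FN)=198/254=0.7795
Model B: P=49/66=0.7424, R=49/97=0.5052, F1=2PR/(P+R)=2TP/(2TP+FP+FN)=98/163=0.6012
0.7795 > 0.6012 → Model A

Model A


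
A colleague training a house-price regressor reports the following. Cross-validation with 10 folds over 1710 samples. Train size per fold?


Fold size = 1710/10 = 171
Training per fold = 1710 - 171 = 1539

1539


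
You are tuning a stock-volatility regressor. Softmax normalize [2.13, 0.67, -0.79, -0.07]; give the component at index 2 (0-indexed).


Exponentials: e^2.13=8.4149, e^0.67=1.9542, e^-0.79=0.4538, e^-0.07=0.9324
Sum = 11.7553
Softmax = [0.7158, 0.1662, 0.0386, 0.0793]
p[2] = 0.4538/11.7553 = 0.0386

0.0386


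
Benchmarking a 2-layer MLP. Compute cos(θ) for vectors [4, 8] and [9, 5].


A·B = 4·9 + 8·5 = 76
‖A‖ = √80 = 8.9443, ‖B‖ = √106 = 10.2956
cos = 76/(√80·√106) = 76/√8480 = 0.8253

0.8253


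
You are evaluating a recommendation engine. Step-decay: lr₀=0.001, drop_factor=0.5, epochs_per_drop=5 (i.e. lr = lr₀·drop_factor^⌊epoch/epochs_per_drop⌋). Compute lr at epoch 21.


n_drops = ⌊21/5⌋ = 4
lr = 0.001·0.5^4 = 0.001·0.0625 = 0.0000625

0.0000625


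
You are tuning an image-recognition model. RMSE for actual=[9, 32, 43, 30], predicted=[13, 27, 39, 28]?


MSE = 61/4 = 15.25
RMSE = √(61/4) = 3.9051

3.9051


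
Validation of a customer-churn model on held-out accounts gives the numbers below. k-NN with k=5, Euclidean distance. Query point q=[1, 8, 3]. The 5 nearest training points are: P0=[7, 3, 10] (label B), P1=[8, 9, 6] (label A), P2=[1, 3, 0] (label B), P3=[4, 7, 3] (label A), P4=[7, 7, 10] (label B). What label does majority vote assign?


d(q,P0) = 10.4881  (label B)
d(q,P1) = 7.6811  (label A)
d(q,P2) = 5.831  (label B)
d(q,P3) = 3.1623  (label A)
d(q,P4) = 9.2736  (label B)
Votes: A=2, B=3
Majority → B

B
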